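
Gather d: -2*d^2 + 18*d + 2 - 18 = -2*d^2 + 18*d - 16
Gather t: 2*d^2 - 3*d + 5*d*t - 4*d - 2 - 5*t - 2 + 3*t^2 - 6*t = 2*d^2 - 7*d + 3*t^2 + t*(5*d - 11) - 4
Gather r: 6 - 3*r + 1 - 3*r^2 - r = -3*r^2 - 4*r + 7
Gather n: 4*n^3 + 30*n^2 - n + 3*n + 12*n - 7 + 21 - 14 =4*n^3 + 30*n^2 + 14*n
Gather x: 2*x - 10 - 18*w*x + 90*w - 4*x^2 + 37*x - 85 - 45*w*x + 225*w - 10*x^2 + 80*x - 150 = 315*w - 14*x^2 + x*(119 - 63*w) - 245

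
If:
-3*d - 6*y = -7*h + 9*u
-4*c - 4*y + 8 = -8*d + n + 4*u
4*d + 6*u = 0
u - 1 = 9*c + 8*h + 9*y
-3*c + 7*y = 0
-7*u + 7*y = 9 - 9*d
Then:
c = 1645/32952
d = 7113/10984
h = -2847/10984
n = 60229/4119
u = -2371/5492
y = 235/10984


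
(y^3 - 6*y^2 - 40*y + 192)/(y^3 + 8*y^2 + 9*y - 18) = (y^2 - 12*y + 32)/(y^2 + 2*y - 3)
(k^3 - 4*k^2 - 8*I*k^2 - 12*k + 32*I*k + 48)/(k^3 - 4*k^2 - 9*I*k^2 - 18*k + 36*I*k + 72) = (k - 2*I)/(k - 3*I)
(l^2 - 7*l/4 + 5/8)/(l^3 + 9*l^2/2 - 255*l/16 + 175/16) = 2*(2*l - 1)/(4*l^2 + 23*l - 35)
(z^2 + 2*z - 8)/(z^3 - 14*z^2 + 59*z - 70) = (z + 4)/(z^2 - 12*z + 35)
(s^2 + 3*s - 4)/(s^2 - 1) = (s + 4)/(s + 1)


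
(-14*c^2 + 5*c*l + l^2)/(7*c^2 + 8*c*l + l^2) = (-2*c + l)/(c + l)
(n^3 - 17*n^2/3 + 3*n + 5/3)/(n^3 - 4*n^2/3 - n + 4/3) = (3*n^2 - 14*n - 5)/(3*n^2 - n - 4)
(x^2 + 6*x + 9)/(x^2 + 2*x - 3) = (x + 3)/(x - 1)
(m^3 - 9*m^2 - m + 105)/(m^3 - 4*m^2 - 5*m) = (m^2 - 4*m - 21)/(m*(m + 1))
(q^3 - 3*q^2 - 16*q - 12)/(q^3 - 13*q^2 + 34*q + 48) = (q + 2)/(q - 8)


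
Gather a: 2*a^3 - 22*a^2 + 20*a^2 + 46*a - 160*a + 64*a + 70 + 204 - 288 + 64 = 2*a^3 - 2*a^2 - 50*a + 50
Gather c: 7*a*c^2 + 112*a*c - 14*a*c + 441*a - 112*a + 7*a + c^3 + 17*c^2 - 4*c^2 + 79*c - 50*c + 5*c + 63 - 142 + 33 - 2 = 336*a + c^3 + c^2*(7*a + 13) + c*(98*a + 34) - 48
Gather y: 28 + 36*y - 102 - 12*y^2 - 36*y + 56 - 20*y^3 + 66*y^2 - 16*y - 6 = -20*y^3 + 54*y^2 - 16*y - 24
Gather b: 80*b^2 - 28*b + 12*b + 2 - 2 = 80*b^2 - 16*b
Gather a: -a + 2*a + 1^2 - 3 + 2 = a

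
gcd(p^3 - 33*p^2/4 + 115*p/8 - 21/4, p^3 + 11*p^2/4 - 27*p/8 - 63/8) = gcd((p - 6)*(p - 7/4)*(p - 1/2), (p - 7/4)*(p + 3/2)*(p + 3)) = p - 7/4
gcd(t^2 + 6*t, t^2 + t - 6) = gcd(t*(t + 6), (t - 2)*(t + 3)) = 1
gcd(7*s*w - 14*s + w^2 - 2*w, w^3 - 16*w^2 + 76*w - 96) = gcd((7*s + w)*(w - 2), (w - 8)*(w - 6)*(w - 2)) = w - 2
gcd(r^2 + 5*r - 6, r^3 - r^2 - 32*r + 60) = r + 6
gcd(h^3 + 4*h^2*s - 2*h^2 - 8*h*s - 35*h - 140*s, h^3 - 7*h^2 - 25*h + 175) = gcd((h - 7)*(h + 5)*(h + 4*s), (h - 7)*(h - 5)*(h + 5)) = h^2 - 2*h - 35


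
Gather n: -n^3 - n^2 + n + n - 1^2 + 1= -n^3 - n^2 + 2*n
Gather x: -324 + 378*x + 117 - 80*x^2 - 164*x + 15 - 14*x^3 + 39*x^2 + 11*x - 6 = -14*x^3 - 41*x^2 + 225*x - 198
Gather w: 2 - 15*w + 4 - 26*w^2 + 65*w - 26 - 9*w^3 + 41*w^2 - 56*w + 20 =-9*w^3 + 15*w^2 - 6*w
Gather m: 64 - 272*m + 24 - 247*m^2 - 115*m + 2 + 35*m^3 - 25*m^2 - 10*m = 35*m^3 - 272*m^2 - 397*m + 90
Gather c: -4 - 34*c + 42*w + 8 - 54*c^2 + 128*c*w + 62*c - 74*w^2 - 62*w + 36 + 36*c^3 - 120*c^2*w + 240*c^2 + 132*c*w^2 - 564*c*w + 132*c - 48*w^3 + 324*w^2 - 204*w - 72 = 36*c^3 + c^2*(186 - 120*w) + c*(132*w^2 - 436*w + 160) - 48*w^3 + 250*w^2 - 224*w - 32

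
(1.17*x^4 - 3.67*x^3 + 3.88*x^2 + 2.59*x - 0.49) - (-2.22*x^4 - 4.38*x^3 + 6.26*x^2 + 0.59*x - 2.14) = 3.39*x^4 + 0.71*x^3 - 2.38*x^2 + 2.0*x + 1.65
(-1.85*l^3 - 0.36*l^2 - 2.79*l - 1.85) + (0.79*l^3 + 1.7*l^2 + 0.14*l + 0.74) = -1.06*l^3 + 1.34*l^2 - 2.65*l - 1.11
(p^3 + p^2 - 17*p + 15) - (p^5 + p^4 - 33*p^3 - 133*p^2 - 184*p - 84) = -p^5 - p^4 + 34*p^3 + 134*p^2 + 167*p + 99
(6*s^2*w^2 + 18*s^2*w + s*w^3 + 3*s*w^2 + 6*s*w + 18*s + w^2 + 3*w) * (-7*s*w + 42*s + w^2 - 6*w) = -42*s^3*w^3 + 126*s^3*w^2 + 756*s^3*w - s^2*w^4 + 3*s^2*w^3 - 24*s^2*w^2 + 126*s^2*w + 756*s^2 + s*w^5 - 3*s*w^4 - 19*s*w^3 + 3*s*w^2 + 18*s*w + w^4 - 3*w^3 - 18*w^2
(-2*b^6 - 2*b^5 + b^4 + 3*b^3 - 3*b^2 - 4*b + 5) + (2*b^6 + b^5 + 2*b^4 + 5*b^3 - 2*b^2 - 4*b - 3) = -b^5 + 3*b^4 + 8*b^3 - 5*b^2 - 8*b + 2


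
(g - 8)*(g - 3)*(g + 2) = g^3 - 9*g^2 + 2*g + 48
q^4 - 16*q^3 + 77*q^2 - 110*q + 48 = (q - 8)*(q - 6)*(q - 1)^2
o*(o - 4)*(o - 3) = o^3 - 7*o^2 + 12*o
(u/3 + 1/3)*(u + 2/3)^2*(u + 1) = u^4/3 + 10*u^3/9 + 37*u^2/27 + 20*u/27 + 4/27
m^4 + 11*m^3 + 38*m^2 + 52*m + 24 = (m + 1)*(m + 2)^2*(m + 6)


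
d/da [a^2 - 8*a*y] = 2*a - 8*y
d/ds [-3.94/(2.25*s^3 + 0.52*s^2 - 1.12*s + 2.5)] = (26.595*s^2 + 4.0976*s - 4.4128)/(2.25*s^3 + 0.52*s^2 - 1.12*s + 2.5)^2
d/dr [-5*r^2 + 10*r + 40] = 10 - 10*r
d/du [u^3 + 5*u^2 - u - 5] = 3*u^2 + 10*u - 1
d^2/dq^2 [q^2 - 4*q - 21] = 2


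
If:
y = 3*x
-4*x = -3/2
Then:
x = 3/8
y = 9/8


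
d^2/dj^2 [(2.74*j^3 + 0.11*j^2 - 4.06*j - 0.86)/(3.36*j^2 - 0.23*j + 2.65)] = (-140.005564*j^3 - 74.151156*j^2 + 336.338988*j + 11.819702)/(37.933056*j^6 - 7.789824*j^5 + 90.285552*j^4 - 12.299687*j^3 + 71.207355*j^2 - 4.845525*j + 18.609625)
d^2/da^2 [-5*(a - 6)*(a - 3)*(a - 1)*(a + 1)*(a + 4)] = -100*a^3 + 300*a^2 + 570*a - 770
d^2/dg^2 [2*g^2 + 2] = 4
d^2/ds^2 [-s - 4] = 0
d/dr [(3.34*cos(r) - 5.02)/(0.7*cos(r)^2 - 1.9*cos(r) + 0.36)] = (2.338*cos(r)^2 - 7.028*cos(r) + 8.3356)*sin(r)/(0.49*cos(r)^4 - 2.66*cos(r)^3 + 4.114*cos(r)^2 - 1.368*cos(r) + 0.1296)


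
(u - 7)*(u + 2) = u^2 - 5*u - 14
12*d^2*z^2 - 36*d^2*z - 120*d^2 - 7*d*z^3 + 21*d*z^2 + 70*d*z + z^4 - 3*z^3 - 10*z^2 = (-4*d + z)*(-3*d + z)*(z - 5)*(z + 2)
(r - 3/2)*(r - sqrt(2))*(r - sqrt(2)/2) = r^3 - 3*sqrt(2)*r^2/2 - 3*r^2/2 + r + 9*sqrt(2)*r/4 - 3/2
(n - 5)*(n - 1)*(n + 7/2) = n^3 - 5*n^2/2 - 16*n + 35/2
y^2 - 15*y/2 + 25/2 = (y - 5)*(y - 5/2)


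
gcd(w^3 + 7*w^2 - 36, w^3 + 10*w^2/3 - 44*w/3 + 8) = w^2 + 4*w - 12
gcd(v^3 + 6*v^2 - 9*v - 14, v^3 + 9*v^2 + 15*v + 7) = v^2 + 8*v + 7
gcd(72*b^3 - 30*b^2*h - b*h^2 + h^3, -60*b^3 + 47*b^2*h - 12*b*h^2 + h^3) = 12*b^2 - 7*b*h + h^2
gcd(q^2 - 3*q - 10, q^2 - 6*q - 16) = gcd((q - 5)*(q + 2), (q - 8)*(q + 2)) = q + 2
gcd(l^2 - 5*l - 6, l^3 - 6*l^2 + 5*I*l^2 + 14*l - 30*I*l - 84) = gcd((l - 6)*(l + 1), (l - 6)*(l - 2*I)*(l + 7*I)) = l - 6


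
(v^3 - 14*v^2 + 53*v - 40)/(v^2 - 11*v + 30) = (v^2 - 9*v + 8)/(v - 6)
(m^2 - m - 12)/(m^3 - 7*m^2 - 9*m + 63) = (m - 4)/(m^2 - 10*m + 21)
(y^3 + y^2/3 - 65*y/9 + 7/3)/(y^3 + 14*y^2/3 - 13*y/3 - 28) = (y - 1/3)/(y + 4)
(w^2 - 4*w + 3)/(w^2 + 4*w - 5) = (w - 3)/(w + 5)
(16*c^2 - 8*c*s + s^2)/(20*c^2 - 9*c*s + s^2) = (-4*c + s)/(-5*c + s)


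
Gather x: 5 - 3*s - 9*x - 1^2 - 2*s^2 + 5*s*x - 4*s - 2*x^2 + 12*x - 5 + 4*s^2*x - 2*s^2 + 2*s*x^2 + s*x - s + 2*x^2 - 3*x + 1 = -4*s^2 + 2*s*x^2 - 8*s + x*(4*s^2 + 6*s)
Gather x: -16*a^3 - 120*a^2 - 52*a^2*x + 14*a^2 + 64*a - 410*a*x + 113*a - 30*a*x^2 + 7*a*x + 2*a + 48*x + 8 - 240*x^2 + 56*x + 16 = -16*a^3 - 106*a^2 + 179*a + x^2*(-30*a - 240) + x*(-52*a^2 - 403*a + 104) + 24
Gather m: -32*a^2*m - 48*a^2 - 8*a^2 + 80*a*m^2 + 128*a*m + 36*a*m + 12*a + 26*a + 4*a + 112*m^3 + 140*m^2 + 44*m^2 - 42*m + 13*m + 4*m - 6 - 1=-56*a^2 + 42*a + 112*m^3 + m^2*(80*a + 184) + m*(-32*a^2 + 164*a - 25) - 7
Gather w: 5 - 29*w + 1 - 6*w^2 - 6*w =-6*w^2 - 35*w + 6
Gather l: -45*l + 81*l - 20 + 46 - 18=36*l + 8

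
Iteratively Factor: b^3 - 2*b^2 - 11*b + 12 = (b - 1)*(b^2 - b - 12) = (b - 4)*(b - 1)*(b + 3)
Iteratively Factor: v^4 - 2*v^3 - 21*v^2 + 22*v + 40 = (v + 4)*(v^3 - 6*v^2 + 3*v + 10) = (v - 2)*(v + 4)*(v^2 - 4*v - 5) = (v - 5)*(v - 2)*(v + 4)*(v + 1)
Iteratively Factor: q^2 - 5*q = (q)*(q - 5)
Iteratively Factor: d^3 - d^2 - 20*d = (d)*(d^2 - d - 20) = d*(d - 5)*(d + 4)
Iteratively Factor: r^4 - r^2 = (r - 1)*(r^3 + r^2) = r*(r - 1)*(r^2 + r) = r^2*(r - 1)*(r + 1)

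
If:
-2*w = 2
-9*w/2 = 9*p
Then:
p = 1/2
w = -1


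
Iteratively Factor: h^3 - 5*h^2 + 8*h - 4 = (h - 1)*(h^2 - 4*h + 4) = (h - 2)*(h - 1)*(h - 2)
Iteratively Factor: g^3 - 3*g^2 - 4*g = (g)*(g^2 - 3*g - 4) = g*(g - 4)*(g + 1)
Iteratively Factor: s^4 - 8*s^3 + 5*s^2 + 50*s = (s - 5)*(s^3 - 3*s^2 - 10*s) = s*(s - 5)*(s^2 - 3*s - 10) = s*(s - 5)^2*(s + 2)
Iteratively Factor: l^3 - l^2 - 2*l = (l - 2)*(l^2 + l) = (l - 2)*(l + 1)*(l)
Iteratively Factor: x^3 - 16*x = (x - 4)*(x^2 + 4*x) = (x - 4)*(x + 4)*(x)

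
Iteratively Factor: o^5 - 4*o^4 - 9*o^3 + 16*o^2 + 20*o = (o - 2)*(o^4 - 2*o^3 - 13*o^2 - 10*o) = o*(o - 2)*(o^3 - 2*o^2 - 13*o - 10) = o*(o - 2)*(o + 2)*(o^2 - 4*o - 5) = o*(o - 5)*(o - 2)*(o + 2)*(o + 1)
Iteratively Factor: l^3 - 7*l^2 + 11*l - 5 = (l - 1)*(l^2 - 6*l + 5) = (l - 5)*(l - 1)*(l - 1)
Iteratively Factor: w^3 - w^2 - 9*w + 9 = (w - 3)*(w^2 + 2*w - 3) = (w - 3)*(w - 1)*(w + 3)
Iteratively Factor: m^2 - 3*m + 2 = (m - 1)*(m - 2)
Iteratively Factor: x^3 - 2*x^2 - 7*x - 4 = (x + 1)*(x^2 - 3*x - 4) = (x + 1)^2*(x - 4)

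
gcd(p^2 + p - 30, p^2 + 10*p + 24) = p + 6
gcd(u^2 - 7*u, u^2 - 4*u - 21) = u - 7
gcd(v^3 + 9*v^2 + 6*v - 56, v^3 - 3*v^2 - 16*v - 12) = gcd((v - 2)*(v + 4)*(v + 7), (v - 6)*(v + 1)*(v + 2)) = 1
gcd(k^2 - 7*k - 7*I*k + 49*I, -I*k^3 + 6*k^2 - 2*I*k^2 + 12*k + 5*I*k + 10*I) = 1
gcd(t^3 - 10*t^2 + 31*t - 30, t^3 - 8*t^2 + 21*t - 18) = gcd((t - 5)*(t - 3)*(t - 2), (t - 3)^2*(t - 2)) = t^2 - 5*t + 6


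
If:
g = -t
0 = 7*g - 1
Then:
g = 1/7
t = -1/7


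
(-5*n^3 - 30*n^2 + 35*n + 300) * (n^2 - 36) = -5*n^5 - 30*n^4 + 215*n^3 + 1380*n^2 - 1260*n - 10800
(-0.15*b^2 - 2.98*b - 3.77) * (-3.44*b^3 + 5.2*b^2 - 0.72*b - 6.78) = 0.516*b^5 + 9.4712*b^4 - 2.4192*b^3 - 16.4414*b^2 + 22.9188*b + 25.5606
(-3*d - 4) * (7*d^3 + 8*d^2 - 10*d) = -21*d^4 - 52*d^3 - 2*d^2 + 40*d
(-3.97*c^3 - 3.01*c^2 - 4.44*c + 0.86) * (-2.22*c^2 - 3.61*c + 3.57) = 8.8134*c^5 + 21.0139*c^4 + 6.55*c^3 + 3.3735*c^2 - 18.9554*c + 3.0702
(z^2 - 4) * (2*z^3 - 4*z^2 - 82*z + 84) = 2*z^5 - 4*z^4 - 90*z^3 + 100*z^2 + 328*z - 336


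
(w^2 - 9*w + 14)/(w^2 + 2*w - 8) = (w - 7)/(w + 4)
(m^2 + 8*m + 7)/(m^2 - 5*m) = (m^2 + 8*m + 7)/(m*(m - 5))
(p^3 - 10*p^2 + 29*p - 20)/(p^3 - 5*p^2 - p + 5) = (p - 4)/(p + 1)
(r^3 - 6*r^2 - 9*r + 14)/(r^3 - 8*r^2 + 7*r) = (r + 2)/r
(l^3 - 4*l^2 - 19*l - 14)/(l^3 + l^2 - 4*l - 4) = (l - 7)/(l - 2)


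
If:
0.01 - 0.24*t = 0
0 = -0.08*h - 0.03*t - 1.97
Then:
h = -24.64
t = 0.04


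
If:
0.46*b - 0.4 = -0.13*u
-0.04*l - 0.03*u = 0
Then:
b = 0.869565217391304 - 0.282608695652174*u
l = -0.75*u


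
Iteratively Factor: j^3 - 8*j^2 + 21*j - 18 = (j - 3)*(j^2 - 5*j + 6) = (j - 3)^2*(j - 2)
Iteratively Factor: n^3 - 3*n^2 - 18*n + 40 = (n - 2)*(n^2 - n - 20) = (n - 5)*(n - 2)*(n + 4)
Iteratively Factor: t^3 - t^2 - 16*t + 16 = (t - 1)*(t^2 - 16) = (t - 4)*(t - 1)*(t + 4)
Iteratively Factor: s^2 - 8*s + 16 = (s - 4)*(s - 4)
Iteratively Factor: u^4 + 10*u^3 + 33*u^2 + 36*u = (u)*(u^3 + 10*u^2 + 33*u + 36) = u*(u + 3)*(u^2 + 7*u + 12) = u*(u + 3)^2*(u + 4)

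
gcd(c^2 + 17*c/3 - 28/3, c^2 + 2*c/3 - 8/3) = c - 4/3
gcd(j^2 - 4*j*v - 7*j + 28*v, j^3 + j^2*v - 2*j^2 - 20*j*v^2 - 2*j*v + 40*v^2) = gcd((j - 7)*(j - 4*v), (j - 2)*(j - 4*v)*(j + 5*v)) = -j + 4*v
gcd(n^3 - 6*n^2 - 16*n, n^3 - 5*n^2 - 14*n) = n^2 + 2*n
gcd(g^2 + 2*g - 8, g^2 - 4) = g - 2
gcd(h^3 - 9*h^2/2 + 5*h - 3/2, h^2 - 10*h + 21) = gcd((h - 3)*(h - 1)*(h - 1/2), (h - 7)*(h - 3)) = h - 3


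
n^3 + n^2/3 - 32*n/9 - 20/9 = (n - 2)*(n + 2/3)*(n + 5/3)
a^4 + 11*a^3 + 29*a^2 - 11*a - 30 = (a - 1)*(a + 1)*(a + 5)*(a + 6)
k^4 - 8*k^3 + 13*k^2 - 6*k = k*(k - 6)*(k - 1)^2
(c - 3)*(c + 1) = c^2 - 2*c - 3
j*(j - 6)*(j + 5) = j^3 - j^2 - 30*j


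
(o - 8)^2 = o^2 - 16*o + 64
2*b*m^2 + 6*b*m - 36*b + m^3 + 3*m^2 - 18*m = (2*b + m)*(m - 3)*(m + 6)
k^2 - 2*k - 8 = (k - 4)*(k + 2)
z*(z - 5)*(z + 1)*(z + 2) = z^4 - 2*z^3 - 13*z^2 - 10*z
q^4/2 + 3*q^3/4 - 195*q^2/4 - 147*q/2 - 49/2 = (q/2 + 1/2)*(q + 1/2)*(q - 7*sqrt(2))*(q + 7*sqrt(2))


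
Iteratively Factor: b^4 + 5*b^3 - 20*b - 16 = (b + 1)*(b^3 + 4*b^2 - 4*b - 16) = (b - 2)*(b + 1)*(b^2 + 6*b + 8) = (b - 2)*(b + 1)*(b + 2)*(b + 4)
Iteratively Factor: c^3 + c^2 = (c)*(c^2 + c) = c^2*(c + 1)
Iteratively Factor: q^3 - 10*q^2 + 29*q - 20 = (q - 4)*(q^2 - 6*q + 5) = (q - 4)*(q - 1)*(q - 5)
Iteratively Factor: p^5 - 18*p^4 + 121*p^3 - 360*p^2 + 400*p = (p)*(p^4 - 18*p^3 + 121*p^2 - 360*p + 400) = p*(p - 4)*(p^3 - 14*p^2 + 65*p - 100) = p*(p - 5)*(p - 4)*(p^2 - 9*p + 20) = p*(p - 5)*(p - 4)^2*(p - 5)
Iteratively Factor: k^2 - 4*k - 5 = (k + 1)*(k - 5)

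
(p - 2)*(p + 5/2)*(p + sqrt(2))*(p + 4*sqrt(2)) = p^4 + p^3/2 + 5*sqrt(2)*p^3 + 3*p^2 + 5*sqrt(2)*p^2/2 - 25*sqrt(2)*p + 4*p - 40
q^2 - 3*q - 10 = (q - 5)*(q + 2)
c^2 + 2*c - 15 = (c - 3)*(c + 5)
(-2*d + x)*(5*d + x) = -10*d^2 + 3*d*x + x^2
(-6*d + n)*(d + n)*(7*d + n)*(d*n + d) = -42*d^4*n - 42*d^4 - 41*d^3*n^2 - 41*d^3*n + 2*d^2*n^3 + 2*d^2*n^2 + d*n^4 + d*n^3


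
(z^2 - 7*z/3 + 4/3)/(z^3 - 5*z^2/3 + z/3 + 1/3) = (3*z - 4)/(3*z^2 - 2*z - 1)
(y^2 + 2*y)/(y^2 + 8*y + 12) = y/(y + 6)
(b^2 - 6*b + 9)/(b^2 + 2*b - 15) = (b - 3)/(b + 5)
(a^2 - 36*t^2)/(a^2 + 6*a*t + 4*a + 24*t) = (a - 6*t)/(a + 4)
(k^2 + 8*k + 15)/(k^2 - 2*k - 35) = (k + 3)/(k - 7)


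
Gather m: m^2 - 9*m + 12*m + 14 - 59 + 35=m^2 + 3*m - 10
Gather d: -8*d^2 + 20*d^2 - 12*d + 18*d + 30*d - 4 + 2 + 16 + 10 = 12*d^2 + 36*d + 24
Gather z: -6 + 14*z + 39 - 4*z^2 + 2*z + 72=-4*z^2 + 16*z + 105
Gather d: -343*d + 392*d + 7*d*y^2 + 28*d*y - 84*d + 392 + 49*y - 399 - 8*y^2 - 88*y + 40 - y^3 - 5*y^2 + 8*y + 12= d*(7*y^2 + 28*y - 35) - y^3 - 13*y^2 - 31*y + 45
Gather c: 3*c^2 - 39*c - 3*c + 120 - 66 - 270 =3*c^2 - 42*c - 216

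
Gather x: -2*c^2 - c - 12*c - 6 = -2*c^2 - 13*c - 6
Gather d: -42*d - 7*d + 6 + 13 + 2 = 21 - 49*d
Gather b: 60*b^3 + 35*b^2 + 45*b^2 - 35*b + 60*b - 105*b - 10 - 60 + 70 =60*b^3 + 80*b^2 - 80*b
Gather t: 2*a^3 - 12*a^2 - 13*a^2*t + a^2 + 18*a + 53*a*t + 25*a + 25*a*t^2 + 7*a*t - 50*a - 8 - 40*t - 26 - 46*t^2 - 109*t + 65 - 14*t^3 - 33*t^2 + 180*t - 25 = 2*a^3 - 11*a^2 - 7*a - 14*t^3 + t^2*(25*a - 79) + t*(-13*a^2 + 60*a + 31) + 6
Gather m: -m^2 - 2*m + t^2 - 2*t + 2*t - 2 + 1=-m^2 - 2*m + t^2 - 1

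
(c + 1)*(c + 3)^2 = c^3 + 7*c^2 + 15*c + 9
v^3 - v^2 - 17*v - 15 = (v - 5)*(v + 1)*(v + 3)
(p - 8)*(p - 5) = p^2 - 13*p + 40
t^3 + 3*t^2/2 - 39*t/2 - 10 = (t - 4)*(t + 1/2)*(t + 5)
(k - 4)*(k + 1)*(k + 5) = k^3 + 2*k^2 - 19*k - 20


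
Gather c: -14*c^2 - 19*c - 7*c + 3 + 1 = -14*c^2 - 26*c + 4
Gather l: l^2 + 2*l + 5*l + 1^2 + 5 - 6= l^2 + 7*l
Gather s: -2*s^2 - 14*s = -2*s^2 - 14*s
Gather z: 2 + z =z + 2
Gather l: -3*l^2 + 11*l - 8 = -3*l^2 + 11*l - 8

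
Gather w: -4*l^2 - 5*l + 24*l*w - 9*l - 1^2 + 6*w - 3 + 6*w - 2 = -4*l^2 - 14*l + w*(24*l + 12) - 6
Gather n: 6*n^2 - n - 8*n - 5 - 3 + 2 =6*n^2 - 9*n - 6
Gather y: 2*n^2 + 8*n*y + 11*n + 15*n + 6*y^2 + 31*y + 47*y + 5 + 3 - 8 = 2*n^2 + 26*n + 6*y^2 + y*(8*n + 78)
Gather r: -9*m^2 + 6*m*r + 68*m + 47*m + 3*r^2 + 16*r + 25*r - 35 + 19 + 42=-9*m^2 + 115*m + 3*r^2 + r*(6*m + 41) + 26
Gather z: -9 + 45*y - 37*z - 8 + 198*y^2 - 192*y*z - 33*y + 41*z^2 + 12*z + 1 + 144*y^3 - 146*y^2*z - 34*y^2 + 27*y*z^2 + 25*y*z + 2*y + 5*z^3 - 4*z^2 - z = 144*y^3 + 164*y^2 + 14*y + 5*z^3 + z^2*(27*y + 37) + z*(-146*y^2 - 167*y - 26) - 16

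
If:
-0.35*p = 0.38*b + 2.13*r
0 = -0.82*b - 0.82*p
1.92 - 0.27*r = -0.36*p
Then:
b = 5.39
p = -5.39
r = -0.08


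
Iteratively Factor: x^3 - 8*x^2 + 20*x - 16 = (x - 4)*(x^2 - 4*x + 4) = (x - 4)*(x - 2)*(x - 2)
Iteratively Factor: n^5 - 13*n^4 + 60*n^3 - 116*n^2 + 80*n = (n - 2)*(n^4 - 11*n^3 + 38*n^2 - 40*n) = n*(n - 2)*(n^3 - 11*n^2 + 38*n - 40) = n*(n - 4)*(n - 2)*(n^2 - 7*n + 10) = n*(n - 4)*(n - 2)^2*(n - 5)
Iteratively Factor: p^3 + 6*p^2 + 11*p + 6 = (p + 1)*(p^2 + 5*p + 6) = (p + 1)*(p + 2)*(p + 3)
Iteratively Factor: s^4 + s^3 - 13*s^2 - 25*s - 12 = (s + 1)*(s^3 - 13*s - 12) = (s + 1)^2*(s^2 - s - 12) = (s - 4)*(s + 1)^2*(s + 3)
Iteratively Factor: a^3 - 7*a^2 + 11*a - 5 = (a - 5)*(a^2 - 2*a + 1) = (a - 5)*(a - 1)*(a - 1)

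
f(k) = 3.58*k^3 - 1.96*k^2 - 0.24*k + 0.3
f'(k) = 10.74*k^2 - 3.92*k - 0.24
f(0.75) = 0.53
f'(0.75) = 2.86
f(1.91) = 17.64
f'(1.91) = 31.45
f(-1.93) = -32.27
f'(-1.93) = 47.33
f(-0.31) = 0.08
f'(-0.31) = 2.01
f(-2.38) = -58.49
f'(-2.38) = 69.93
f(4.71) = 329.75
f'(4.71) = 219.55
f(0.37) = 0.12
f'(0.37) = -0.22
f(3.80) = 167.53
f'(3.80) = 139.95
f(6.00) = 701.58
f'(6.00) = 362.88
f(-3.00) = -113.28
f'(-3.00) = 108.18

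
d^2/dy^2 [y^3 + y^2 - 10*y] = 6*y + 2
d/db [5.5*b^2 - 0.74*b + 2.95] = 11.0*b - 0.74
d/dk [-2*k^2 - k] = -4*k - 1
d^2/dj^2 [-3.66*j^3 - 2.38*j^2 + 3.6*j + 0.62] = -21.96*j - 4.76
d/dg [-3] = 0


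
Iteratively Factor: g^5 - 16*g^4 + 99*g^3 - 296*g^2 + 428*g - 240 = (g - 4)*(g^4 - 12*g^3 + 51*g^2 - 92*g + 60) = (g - 4)*(g - 2)*(g^3 - 10*g^2 + 31*g - 30) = (g - 4)*(g - 2)^2*(g^2 - 8*g + 15) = (g - 4)*(g - 3)*(g - 2)^2*(g - 5)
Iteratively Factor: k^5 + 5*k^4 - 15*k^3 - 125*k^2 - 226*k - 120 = (k + 3)*(k^4 + 2*k^3 - 21*k^2 - 62*k - 40) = (k - 5)*(k + 3)*(k^3 + 7*k^2 + 14*k + 8) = (k - 5)*(k + 3)*(k + 4)*(k^2 + 3*k + 2) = (k - 5)*(k + 1)*(k + 3)*(k + 4)*(k + 2)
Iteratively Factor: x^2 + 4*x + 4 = (x + 2)*(x + 2)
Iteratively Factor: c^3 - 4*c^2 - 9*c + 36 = (c - 4)*(c^2 - 9) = (c - 4)*(c - 3)*(c + 3)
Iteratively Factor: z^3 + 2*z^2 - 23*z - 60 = (z + 3)*(z^2 - z - 20) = (z + 3)*(z + 4)*(z - 5)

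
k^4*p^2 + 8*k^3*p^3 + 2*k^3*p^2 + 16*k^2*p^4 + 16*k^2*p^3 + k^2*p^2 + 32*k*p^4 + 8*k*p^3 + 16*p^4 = (k + 4*p)^2*(k*p + p)^2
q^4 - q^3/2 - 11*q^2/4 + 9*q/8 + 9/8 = (q - 3/2)*(q - 1)*(q + 1/2)*(q + 3/2)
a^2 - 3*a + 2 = (a - 2)*(a - 1)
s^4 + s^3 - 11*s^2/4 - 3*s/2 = s*(s - 3/2)*(s + 1/2)*(s + 2)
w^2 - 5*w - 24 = (w - 8)*(w + 3)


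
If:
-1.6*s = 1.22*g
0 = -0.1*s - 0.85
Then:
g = 11.15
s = -8.50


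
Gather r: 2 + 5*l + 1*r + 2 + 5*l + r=10*l + 2*r + 4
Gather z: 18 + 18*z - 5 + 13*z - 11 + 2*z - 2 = 33*z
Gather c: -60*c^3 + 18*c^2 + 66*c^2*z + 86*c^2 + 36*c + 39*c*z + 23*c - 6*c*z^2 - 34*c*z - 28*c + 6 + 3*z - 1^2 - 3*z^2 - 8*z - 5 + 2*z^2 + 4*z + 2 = -60*c^3 + c^2*(66*z + 104) + c*(-6*z^2 + 5*z + 31) - z^2 - z + 2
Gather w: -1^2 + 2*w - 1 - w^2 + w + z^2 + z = -w^2 + 3*w + z^2 + z - 2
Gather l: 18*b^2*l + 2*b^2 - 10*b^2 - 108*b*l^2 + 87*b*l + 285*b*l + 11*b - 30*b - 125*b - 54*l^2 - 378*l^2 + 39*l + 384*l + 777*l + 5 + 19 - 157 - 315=-8*b^2 - 144*b + l^2*(-108*b - 432) + l*(18*b^2 + 372*b + 1200) - 448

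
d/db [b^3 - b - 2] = 3*b^2 - 1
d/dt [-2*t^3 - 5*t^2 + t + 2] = -6*t^2 - 10*t + 1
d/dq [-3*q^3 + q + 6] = 1 - 9*q^2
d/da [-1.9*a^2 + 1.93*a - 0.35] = 1.93 - 3.8*a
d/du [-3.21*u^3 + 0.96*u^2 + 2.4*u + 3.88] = -9.63*u^2 + 1.92*u + 2.4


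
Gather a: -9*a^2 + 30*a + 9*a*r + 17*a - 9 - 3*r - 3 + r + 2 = -9*a^2 + a*(9*r + 47) - 2*r - 10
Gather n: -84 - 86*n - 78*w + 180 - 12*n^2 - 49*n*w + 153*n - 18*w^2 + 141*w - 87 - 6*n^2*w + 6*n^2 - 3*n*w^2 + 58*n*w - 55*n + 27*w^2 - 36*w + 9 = n^2*(-6*w - 6) + n*(-3*w^2 + 9*w + 12) + 9*w^2 + 27*w + 18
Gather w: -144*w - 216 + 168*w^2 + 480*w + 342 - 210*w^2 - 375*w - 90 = -42*w^2 - 39*w + 36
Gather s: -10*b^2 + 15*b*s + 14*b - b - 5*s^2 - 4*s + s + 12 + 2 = -10*b^2 + 13*b - 5*s^2 + s*(15*b - 3) + 14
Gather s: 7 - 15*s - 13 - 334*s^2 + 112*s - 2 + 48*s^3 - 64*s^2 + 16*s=48*s^3 - 398*s^2 + 113*s - 8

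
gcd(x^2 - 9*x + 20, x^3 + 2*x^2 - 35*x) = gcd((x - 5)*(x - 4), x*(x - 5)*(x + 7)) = x - 5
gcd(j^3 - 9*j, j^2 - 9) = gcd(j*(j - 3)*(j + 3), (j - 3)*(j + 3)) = j^2 - 9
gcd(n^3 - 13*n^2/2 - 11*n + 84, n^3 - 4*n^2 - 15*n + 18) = n - 6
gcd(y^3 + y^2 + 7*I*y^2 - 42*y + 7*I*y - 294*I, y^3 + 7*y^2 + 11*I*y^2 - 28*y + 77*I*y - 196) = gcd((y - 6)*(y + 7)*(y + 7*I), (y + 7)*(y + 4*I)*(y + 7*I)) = y^2 + y*(7 + 7*I) + 49*I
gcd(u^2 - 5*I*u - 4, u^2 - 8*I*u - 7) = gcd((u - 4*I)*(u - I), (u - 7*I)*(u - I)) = u - I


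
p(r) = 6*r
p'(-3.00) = 6.00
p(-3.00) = -18.00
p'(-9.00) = 6.00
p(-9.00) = -54.00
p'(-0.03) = 6.00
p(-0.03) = -0.18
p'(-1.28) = 6.00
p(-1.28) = -7.68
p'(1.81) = 6.00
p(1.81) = 10.86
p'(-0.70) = 6.00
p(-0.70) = -4.20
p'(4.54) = 6.00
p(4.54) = 27.24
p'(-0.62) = 6.00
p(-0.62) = -3.72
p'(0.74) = 6.00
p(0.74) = 4.44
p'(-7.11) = 6.00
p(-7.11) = -42.66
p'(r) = 6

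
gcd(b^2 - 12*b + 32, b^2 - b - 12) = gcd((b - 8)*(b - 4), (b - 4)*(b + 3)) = b - 4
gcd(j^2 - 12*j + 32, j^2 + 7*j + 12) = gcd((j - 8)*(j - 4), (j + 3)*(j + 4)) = 1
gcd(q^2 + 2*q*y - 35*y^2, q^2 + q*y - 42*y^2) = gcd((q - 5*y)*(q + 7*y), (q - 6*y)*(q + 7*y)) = q + 7*y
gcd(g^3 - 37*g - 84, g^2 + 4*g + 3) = g + 3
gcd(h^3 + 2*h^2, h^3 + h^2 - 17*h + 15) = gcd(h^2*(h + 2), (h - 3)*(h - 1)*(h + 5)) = 1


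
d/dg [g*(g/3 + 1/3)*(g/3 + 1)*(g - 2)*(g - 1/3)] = 5*g^4/9 + 20*g^3/27 - 17*g^2/9 - 26*g/27 + 2/9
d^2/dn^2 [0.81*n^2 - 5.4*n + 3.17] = 1.62000000000000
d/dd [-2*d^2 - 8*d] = -4*d - 8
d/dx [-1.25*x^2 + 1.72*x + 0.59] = 1.72 - 2.5*x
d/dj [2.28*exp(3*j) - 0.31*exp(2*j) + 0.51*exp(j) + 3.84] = (6.84*exp(2*j) - 0.62*exp(j) + 0.51)*exp(j)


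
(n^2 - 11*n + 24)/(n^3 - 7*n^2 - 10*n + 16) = (n - 3)/(n^2 + n - 2)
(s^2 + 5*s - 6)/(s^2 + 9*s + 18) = (s - 1)/(s + 3)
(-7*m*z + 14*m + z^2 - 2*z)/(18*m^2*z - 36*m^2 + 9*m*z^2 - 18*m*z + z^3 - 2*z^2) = (-7*m + z)/(18*m^2 + 9*m*z + z^2)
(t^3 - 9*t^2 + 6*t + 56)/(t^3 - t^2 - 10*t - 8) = (t - 7)/(t + 1)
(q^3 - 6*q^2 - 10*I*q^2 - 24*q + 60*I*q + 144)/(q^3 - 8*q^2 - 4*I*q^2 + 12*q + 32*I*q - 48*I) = (q - 6*I)/(q - 2)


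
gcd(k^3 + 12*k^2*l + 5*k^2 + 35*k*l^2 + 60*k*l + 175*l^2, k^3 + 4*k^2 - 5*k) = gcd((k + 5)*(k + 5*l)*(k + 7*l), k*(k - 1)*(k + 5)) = k + 5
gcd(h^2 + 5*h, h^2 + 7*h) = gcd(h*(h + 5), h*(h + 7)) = h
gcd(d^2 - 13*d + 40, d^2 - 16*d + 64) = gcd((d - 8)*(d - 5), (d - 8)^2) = d - 8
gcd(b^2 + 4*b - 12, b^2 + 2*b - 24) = b + 6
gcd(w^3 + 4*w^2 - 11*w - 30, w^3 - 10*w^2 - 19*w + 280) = w + 5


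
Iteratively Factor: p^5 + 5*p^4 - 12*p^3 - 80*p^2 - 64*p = (p + 4)*(p^4 + p^3 - 16*p^2 - 16*p) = p*(p + 4)*(p^3 + p^2 - 16*p - 16) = p*(p - 4)*(p + 4)*(p^2 + 5*p + 4) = p*(p - 4)*(p + 1)*(p + 4)*(p + 4)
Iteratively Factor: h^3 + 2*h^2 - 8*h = (h - 2)*(h^2 + 4*h) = h*(h - 2)*(h + 4)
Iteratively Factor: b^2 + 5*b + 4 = (b + 4)*(b + 1)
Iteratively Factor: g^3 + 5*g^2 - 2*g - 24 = (g + 4)*(g^2 + g - 6) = (g + 3)*(g + 4)*(g - 2)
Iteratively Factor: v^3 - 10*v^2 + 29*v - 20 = (v - 5)*(v^2 - 5*v + 4) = (v - 5)*(v - 1)*(v - 4)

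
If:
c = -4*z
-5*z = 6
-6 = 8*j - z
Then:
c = 24/5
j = -9/10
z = -6/5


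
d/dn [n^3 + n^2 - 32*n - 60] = 3*n^2 + 2*n - 32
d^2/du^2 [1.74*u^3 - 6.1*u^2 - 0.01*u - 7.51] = 10.44*u - 12.2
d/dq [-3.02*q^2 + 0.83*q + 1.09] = 0.83 - 6.04*q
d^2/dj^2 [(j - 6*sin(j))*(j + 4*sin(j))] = 2*j*sin(j) + 96*sin(j)^2 - 4*cos(j) - 46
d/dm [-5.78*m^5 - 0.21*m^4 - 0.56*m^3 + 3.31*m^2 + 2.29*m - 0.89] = -28.9*m^4 - 0.84*m^3 - 1.68*m^2 + 6.62*m + 2.29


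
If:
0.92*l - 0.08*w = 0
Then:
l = 0.0869565217391304*w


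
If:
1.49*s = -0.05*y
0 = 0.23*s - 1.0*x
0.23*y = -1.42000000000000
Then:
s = 0.21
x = 0.05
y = -6.17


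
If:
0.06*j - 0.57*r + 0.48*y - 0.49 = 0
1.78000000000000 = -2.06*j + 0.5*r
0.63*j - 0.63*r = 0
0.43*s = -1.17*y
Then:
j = -1.14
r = -1.14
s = 0.52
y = -0.19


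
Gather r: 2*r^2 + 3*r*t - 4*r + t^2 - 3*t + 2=2*r^2 + r*(3*t - 4) + t^2 - 3*t + 2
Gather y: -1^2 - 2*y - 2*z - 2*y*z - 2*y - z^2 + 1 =y*(-2*z - 4) - z^2 - 2*z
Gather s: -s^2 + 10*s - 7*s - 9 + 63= -s^2 + 3*s + 54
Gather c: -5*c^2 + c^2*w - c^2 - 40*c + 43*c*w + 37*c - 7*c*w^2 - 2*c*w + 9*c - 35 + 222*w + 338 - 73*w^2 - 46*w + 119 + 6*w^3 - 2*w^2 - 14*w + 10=c^2*(w - 6) + c*(-7*w^2 + 41*w + 6) + 6*w^3 - 75*w^2 + 162*w + 432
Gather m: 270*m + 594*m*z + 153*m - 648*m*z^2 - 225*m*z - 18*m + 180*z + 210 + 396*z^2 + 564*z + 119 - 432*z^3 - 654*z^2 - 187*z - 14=m*(-648*z^2 + 369*z + 405) - 432*z^3 - 258*z^2 + 557*z + 315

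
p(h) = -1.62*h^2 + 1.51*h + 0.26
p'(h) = 1.51 - 3.24*h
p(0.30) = 0.57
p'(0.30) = 0.54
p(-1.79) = -7.63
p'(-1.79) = 7.31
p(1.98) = -3.10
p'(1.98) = -4.91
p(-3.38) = -23.35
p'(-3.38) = 12.46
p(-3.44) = -24.10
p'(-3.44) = 12.66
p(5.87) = -46.70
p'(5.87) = -17.51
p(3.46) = -13.91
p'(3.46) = -9.70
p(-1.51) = -5.71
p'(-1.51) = 6.40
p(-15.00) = -386.89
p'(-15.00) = 50.11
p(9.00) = -117.37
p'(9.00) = -27.65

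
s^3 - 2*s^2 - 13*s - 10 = (s - 5)*(s + 1)*(s + 2)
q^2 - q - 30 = (q - 6)*(q + 5)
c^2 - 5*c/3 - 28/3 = (c - 4)*(c + 7/3)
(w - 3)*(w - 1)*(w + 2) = w^3 - 2*w^2 - 5*w + 6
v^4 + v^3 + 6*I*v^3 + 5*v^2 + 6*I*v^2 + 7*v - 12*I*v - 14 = (v - 1)*(v + 2)*(v - I)*(v + 7*I)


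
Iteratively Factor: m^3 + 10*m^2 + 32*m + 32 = (m + 4)*(m^2 + 6*m + 8) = (m + 4)^2*(m + 2)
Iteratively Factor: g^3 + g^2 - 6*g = (g + 3)*(g^2 - 2*g) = (g - 2)*(g + 3)*(g)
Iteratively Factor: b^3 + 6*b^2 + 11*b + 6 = (b + 2)*(b^2 + 4*b + 3) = (b + 1)*(b + 2)*(b + 3)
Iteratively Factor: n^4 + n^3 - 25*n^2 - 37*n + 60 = (n - 1)*(n^3 + 2*n^2 - 23*n - 60) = (n - 5)*(n - 1)*(n^2 + 7*n + 12) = (n - 5)*(n - 1)*(n + 4)*(n + 3)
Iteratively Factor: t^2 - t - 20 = (t + 4)*(t - 5)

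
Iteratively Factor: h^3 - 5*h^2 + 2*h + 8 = (h - 4)*(h^2 - h - 2) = (h - 4)*(h - 2)*(h + 1)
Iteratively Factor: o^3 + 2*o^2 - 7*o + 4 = (o - 1)*(o^2 + 3*o - 4) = (o - 1)^2*(o + 4)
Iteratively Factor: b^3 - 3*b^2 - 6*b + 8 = (b + 2)*(b^2 - 5*b + 4) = (b - 4)*(b + 2)*(b - 1)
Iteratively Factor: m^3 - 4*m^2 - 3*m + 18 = (m + 2)*(m^2 - 6*m + 9) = (m - 3)*(m + 2)*(m - 3)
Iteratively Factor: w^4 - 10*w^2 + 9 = (w + 1)*(w^3 - w^2 - 9*w + 9) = (w - 3)*(w + 1)*(w^2 + 2*w - 3) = (w - 3)*(w - 1)*(w + 1)*(w + 3)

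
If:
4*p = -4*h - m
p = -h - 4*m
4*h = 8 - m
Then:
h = 2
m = 0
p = -2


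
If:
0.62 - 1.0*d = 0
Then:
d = 0.62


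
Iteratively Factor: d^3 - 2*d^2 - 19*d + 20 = (d + 4)*(d^2 - 6*d + 5) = (d - 5)*(d + 4)*(d - 1)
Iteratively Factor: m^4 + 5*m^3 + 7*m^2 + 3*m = (m + 1)*(m^3 + 4*m^2 + 3*m) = (m + 1)^2*(m^2 + 3*m) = (m + 1)^2*(m + 3)*(m)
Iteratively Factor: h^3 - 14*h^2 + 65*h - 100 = (h - 5)*(h^2 - 9*h + 20) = (h - 5)*(h - 4)*(h - 5)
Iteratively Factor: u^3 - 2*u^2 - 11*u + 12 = (u - 1)*(u^2 - u - 12) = (u - 4)*(u - 1)*(u + 3)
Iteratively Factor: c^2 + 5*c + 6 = (c + 3)*(c + 2)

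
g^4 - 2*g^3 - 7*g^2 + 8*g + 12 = (g - 3)*(g - 2)*(g + 1)*(g + 2)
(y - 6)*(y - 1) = y^2 - 7*y + 6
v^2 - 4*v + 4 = (v - 2)^2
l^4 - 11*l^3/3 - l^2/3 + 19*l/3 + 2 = (l - 3)*(l - 2)*(l + 1/3)*(l + 1)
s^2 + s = s*(s + 1)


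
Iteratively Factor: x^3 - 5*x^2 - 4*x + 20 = (x - 2)*(x^2 - 3*x - 10) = (x - 2)*(x + 2)*(x - 5)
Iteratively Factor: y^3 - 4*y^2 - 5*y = (y - 5)*(y^2 + y) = (y - 5)*(y + 1)*(y)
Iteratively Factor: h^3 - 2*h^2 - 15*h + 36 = (h + 4)*(h^2 - 6*h + 9) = (h - 3)*(h + 4)*(h - 3)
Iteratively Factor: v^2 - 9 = (v - 3)*(v + 3)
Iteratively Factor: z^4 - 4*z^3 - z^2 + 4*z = (z + 1)*(z^3 - 5*z^2 + 4*z) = (z - 4)*(z + 1)*(z^2 - z) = z*(z - 4)*(z + 1)*(z - 1)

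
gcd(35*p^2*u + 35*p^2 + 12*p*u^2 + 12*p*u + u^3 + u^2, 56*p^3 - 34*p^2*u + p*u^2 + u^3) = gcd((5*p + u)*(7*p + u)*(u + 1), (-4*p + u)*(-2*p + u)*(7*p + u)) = 7*p + u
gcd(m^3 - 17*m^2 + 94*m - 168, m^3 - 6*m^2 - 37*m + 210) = m - 7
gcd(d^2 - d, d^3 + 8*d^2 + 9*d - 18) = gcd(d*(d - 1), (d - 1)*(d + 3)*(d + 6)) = d - 1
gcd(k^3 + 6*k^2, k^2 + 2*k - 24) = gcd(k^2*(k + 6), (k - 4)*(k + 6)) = k + 6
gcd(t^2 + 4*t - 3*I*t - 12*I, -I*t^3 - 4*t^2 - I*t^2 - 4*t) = 1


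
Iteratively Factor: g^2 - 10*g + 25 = (g - 5)*(g - 5)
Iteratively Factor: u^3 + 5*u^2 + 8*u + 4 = (u + 2)*(u^2 + 3*u + 2) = (u + 1)*(u + 2)*(u + 2)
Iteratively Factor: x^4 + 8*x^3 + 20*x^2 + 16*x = (x + 4)*(x^3 + 4*x^2 + 4*x) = (x + 2)*(x + 4)*(x^2 + 2*x) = x*(x + 2)*(x + 4)*(x + 2)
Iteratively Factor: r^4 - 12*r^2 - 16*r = (r + 2)*(r^3 - 2*r^2 - 8*r) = r*(r + 2)*(r^2 - 2*r - 8) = r*(r + 2)^2*(r - 4)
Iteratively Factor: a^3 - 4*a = (a - 2)*(a^2 + 2*a) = (a - 2)*(a + 2)*(a)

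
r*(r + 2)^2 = r^3 + 4*r^2 + 4*r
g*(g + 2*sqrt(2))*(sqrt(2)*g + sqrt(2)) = sqrt(2)*g^3 + sqrt(2)*g^2 + 4*g^2 + 4*g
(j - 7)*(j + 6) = j^2 - j - 42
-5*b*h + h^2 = h*(-5*b + h)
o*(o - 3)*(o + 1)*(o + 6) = o^4 + 4*o^3 - 15*o^2 - 18*o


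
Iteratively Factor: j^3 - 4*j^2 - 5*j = (j)*(j^2 - 4*j - 5) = j*(j - 5)*(j + 1)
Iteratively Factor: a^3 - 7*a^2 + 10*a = (a - 2)*(a^2 - 5*a) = (a - 5)*(a - 2)*(a)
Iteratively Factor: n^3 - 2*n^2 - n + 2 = (n + 1)*(n^2 - 3*n + 2) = (n - 1)*(n + 1)*(n - 2)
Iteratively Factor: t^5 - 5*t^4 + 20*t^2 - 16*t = (t + 2)*(t^4 - 7*t^3 + 14*t^2 - 8*t) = (t - 4)*(t + 2)*(t^3 - 3*t^2 + 2*t) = (t - 4)*(t - 1)*(t + 2)*(t^2 - 2*t) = (t - 4)*(t - 2)*(t - 1)*(t + 2)*(t)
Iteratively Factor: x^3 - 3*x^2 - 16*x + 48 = (x + 4)*(x^2 - 7*x + 12) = (x - 4)*(x + 4)*(x - 3)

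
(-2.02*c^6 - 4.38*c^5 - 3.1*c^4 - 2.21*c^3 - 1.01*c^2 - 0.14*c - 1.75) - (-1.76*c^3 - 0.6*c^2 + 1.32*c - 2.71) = -2.02*c^6 - 4.38*c^5 - 3.1*c^4 - 0.45*c^3 - 0.41*c^2 - 1.46*c + 0.96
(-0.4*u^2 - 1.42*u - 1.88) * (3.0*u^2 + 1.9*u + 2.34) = -1.2*u^4 - 5.02*u^3 - 9.274*u^2 - 6.8948*u - 4.3992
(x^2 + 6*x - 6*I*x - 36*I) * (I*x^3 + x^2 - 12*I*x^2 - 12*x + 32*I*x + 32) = I*x^5 + 7*x^4 - 6*I*x^4 - 42*x^3 - 46*I*x^3 - 280*x^2 + 228*I*x^2 + 1344*x + 240*I*x - 1152*I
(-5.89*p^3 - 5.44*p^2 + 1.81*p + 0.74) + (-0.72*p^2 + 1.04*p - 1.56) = -5.89*p^3 - 6.16*p^2 + 2.85*p - 0.82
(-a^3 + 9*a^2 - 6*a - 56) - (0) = -a^3 + 9*a^2 - 6*a - 56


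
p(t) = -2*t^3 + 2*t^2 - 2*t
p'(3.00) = -44.00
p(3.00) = -42.00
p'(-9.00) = -524.00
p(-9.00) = 1638.00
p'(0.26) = -1.37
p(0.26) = -0.42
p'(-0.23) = -3.24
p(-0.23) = 0.59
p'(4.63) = -112.10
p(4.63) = -164.89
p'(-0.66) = -7.25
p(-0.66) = 2.77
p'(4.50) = -105.50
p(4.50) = -150.75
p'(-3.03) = -69.21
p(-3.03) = 80.06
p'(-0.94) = -11.06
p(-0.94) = 5.31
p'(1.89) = -15.87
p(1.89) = -10.14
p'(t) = -6*t^2 + 4*t - 2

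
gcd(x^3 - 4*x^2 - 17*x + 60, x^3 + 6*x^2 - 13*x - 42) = x - 3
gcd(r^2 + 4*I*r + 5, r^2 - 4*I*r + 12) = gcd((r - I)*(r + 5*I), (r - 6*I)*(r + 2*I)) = 1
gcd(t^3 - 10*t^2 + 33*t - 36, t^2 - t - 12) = t - 4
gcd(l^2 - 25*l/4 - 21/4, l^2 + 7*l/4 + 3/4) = l + 3/4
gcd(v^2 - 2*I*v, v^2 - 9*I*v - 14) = v - 2*I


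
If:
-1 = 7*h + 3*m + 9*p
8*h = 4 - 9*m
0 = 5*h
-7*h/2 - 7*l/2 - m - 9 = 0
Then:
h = 0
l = -170/63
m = 4/9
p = -7/27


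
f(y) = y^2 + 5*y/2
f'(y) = 2*y + 5/2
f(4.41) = 30.47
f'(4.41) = 11.32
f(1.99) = 8.94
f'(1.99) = 6.48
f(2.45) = 12.13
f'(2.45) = 7.40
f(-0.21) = -0.48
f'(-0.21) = 2.08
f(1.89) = 8.30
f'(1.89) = 6.28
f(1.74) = 7.38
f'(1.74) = 5.98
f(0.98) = 3.41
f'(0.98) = 4.46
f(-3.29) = 2.60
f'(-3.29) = -4.08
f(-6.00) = 21.00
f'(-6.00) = -9.50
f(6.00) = 51.00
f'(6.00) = 14.50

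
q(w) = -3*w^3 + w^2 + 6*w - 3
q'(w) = -9*w^2 + 2*w + 6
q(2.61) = -33.87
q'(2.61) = -50.09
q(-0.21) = -4.19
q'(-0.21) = 5.18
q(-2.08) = 15.84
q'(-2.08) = -37.10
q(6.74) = -835.68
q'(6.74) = -389.37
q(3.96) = -149.86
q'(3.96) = -127.21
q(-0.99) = -5.05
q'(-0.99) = -4.80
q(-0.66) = -5.66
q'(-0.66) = 0.76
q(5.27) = -382.70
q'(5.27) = -233.42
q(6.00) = -579.00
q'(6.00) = -306.00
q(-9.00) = 2211.00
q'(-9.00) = -741.00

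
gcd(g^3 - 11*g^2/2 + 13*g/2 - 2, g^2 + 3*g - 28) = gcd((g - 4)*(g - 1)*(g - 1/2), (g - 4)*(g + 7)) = g - 4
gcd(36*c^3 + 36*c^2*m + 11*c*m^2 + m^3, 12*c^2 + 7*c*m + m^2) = 3*c + m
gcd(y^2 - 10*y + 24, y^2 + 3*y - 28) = y - 4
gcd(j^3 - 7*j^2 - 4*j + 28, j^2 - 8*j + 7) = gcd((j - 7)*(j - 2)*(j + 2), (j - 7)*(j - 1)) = j - 7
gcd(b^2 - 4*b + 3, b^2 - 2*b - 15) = 1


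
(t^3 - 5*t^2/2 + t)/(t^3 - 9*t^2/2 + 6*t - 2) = t/(t - 2)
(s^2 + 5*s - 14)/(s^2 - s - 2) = (s + 7)/(s + 1)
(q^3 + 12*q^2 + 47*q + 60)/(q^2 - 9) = (q^2 + 9*q + 20)/(q - 3)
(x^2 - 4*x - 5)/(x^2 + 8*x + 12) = (x^2 - 4*x - 5)/(x^2 + 8*x + 12)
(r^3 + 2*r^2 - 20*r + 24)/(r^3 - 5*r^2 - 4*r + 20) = (r^2 + 4*r - 12)/(r^2 - 3*r - 10)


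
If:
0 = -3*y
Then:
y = 0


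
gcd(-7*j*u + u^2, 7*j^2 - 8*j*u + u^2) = -7*j + u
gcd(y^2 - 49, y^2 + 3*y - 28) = y + 7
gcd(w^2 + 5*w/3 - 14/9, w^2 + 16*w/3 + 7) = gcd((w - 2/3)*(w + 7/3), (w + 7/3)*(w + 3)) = w + 7/3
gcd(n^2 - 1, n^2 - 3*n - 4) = n + 1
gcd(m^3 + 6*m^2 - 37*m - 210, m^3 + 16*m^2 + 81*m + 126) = m + 7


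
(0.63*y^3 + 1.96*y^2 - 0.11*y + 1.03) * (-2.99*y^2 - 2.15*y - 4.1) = -1.8837*y^5 - 7.2149*y^4 - 6.4681*y^3 - 10.8792*y^2 - 1.7635*y - 4.223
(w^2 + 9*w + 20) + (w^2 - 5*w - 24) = 2*w^2 + 4*w - 4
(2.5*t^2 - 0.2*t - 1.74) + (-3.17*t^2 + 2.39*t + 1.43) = -0.67*t^2 + 2.19*t - 0.31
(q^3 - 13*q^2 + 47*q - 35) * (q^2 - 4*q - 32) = q^5 - 17*q^4 + 67*q^3 + 193*q^2 - 1364*q + 1120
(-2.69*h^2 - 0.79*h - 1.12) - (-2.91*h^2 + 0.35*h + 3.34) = 0.22*h^2 - 1.14*h - 4.46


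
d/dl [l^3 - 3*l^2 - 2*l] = 3*l^2 - 6*l - 2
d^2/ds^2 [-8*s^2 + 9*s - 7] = -16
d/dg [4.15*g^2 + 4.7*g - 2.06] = 8.3*g + 4.7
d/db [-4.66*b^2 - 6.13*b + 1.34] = -9.32*b - 6.13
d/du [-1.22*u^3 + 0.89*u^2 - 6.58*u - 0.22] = -3.66*u^2 + 1.78*u - 6.58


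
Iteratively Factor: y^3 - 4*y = (y - 2)*(y^2 + 2*y) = (y - 2)*(y + 2)*(y)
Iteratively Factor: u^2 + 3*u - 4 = (u + 4)*(u - 1)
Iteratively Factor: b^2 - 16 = (b + 4)*(b - 4)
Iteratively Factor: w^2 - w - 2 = (w + 1)*(w - 2)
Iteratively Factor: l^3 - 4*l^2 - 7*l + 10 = (l + 2)*(l^2 - 6*l + 5) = (l - 5)*(l + 2)*(l - 1)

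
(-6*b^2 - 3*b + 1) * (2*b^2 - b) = -12*b^4 + 5*b^2 - b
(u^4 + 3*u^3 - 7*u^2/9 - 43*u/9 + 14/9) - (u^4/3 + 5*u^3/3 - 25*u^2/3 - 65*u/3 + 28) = 2*u^4/3 + 4*u^3/3 + 68*u^2/9 + 152*u/9 - 238/9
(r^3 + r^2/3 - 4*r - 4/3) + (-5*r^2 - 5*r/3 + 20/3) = r^3 - 14*r^2/3 - 17*r/3 + 16/3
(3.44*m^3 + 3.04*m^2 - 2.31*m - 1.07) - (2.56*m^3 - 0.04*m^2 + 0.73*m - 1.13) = 0.88*m^3 + 3.08*m^2 - 3.04*m + 0.0599999999999998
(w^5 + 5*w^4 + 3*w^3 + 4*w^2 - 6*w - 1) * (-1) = -w^5 - 5*w^4 - 3*w^3 - 4*w^2 + 6*w + 1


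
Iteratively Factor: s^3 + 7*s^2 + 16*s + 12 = (s + 2)*(s^2 + 5*s + 6) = (s + 2)^2*(s + 3)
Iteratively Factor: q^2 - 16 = (q + 4)*(q - 4)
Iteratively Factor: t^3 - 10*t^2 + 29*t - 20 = (t - 5)*(t^2 - 5*t + 4) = (t - 5)*(t - 1)*(t - 4)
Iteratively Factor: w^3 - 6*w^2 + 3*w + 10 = (w - 2)*(w^2 - 4*w - 5) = (w - 5)*(w - 2)*(w + 1)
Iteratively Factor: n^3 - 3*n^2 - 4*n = (n - 4)*(n^2 + n) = n*(n - 4)*(n + 1)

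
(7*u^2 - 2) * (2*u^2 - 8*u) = 14*u^4 - 56*u^3 - 4*u^2 + 16*u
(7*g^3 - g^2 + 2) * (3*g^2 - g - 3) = 21*g^5 - 10*g^4 - 20*g^3 + 9*g^2 - 2*g - 6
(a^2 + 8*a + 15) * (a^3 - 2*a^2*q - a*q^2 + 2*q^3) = a^5 - 2*a^4*q + 8*a^4 - a^3*q^2 - 16*a^3*q + 15*a^3 + 2*a^2*q^3 - 8*a^2*q^2 - 30*a^2*q + 16*a*q^3 - 15*a*q^2 + 30*q^3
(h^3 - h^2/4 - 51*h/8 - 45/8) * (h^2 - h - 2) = h^5 - 5*h^4/4 - 65*h^3/8 + 5*h^2/4 + 147*h/8 + 45/4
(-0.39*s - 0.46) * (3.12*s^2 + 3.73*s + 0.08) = -1.2168*s^3 - 2.8899*s^2 - 1.747*s - 0.0368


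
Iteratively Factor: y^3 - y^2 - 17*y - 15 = (y + 1)*(y^2 - 2*y - 15) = (y + 1)*(y + 3)*(y - 5)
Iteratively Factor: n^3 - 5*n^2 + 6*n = (n - 3)*(n^2 - 2*n) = n*(n - 3)*(n - 2)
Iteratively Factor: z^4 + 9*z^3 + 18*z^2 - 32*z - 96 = (z + 4)*(z^3 + 5*z^2 - 2*z - 24) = (z + 3)*(z + 4)*(z^2 + 2*z - 8) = (z + 3)*(z + 4)^2*(z - 2)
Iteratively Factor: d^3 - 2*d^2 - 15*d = (d + 3)*(d^2 - 5*d) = (d - 5)*(d + 3)*(d)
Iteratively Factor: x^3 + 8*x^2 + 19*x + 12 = (x + 3)*(x^2 + 5*x + 4) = (x + 3)*(x + 4)*(x + 1)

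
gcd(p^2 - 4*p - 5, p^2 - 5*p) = p - 5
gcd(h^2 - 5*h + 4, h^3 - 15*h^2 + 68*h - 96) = h - 4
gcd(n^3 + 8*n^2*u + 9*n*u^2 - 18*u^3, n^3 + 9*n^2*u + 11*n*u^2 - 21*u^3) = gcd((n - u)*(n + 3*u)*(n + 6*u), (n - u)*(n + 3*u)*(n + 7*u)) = -n^2 - 2*n*u + 3*u^2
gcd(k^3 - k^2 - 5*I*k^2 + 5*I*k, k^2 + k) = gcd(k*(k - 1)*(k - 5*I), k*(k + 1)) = k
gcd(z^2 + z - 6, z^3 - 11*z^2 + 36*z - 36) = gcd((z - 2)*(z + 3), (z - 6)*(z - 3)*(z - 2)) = z - 2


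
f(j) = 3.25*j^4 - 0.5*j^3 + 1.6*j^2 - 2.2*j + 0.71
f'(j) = 13.0*j^3 - 1.5*j^2 + 3.2*j - 2.2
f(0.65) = 0.40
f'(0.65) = 2.82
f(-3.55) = 567.23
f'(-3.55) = -614.07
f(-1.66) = 35.74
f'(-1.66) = -71.11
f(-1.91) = 57.49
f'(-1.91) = -104.37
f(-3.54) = 561.11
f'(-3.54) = -609.03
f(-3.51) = 543.07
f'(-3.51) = -594.08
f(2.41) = 107.34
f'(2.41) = 178.77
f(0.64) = 0.37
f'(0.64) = 2.64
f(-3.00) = 298.46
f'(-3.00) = -376.30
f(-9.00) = 21837.86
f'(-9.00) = -9629.50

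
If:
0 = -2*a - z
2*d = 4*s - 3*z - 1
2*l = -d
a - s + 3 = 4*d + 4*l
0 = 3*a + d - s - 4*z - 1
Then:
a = 7/130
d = 15/13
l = -15/26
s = 97/130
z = -7/65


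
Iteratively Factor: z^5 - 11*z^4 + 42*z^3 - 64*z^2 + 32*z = (z)*(z^4 - 11*z^3 + 42*z^2 - 64*z + 32) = z*(z - 4)*(z^3 - 7*z^2 + 14*z - 8) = z*(z - 4)*(z - 2)*(z^2 - 5*z + 4) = z*(z - 4)*(z - 2)*(z - 1)*(z - 4)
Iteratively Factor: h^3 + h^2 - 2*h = (h + 2)*(h^2 - h) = h*(h + 2)*(h - 1)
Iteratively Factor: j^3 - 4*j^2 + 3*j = (j - 1)*(j^2 - 3*j) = j*(j - 1)*(j - 3)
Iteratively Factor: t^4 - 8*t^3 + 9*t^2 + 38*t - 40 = (t - 4)*(t^3 - 4*t^2 - 7*t + 10) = (t - 4)*(t + 2)*(t^2 - 6*t + 5) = (t - 4)*(t - 1)*(t + 2)*(t - 5)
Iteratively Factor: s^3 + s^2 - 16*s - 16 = (s + 1)*(s^2 - 16) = (s - 4)*(s + 1)*(s + 4)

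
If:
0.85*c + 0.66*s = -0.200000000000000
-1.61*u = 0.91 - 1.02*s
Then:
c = -1.22560553633218*u - 0.9280276816609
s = 1.57843137254902*u + 0.892156862745098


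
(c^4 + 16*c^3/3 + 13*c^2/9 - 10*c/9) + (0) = c^4 + 16*c^3/3 + 13*c^2/9 - 10*c/9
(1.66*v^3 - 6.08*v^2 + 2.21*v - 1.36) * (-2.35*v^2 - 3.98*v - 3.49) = -3.901*v^5 + 7.6812*v^4 + 13.2115*v^3 + 15.6194*v^2 - 2.3001*v + 4.7464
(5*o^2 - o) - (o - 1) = 5*o^2 - 2*o + 1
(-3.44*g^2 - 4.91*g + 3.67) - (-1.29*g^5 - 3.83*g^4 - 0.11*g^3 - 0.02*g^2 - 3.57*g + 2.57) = 1.29*g^5 + 3.83*g^4 + 0.11*g^3 - 3.42*g^2 - 1.34*g + 1.1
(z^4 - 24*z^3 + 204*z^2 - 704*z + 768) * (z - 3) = z^5 - 27*z^4 + 276*z^3 - 1316*z^2 + 2880*z - 2304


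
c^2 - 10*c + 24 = (c - 6)*(c - 4)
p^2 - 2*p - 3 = (p - 3)*(p + 1)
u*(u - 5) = u^2 - 5*u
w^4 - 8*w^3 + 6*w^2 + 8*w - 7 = (w - 7)*(w - 1)^2*(w + 1)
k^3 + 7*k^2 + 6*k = k*(k + 1)*(k + 6)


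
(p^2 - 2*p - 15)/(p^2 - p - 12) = (p - 5)/(p - 4)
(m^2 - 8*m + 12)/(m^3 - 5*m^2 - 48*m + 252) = (m - 2)/(m^2 + m - 42)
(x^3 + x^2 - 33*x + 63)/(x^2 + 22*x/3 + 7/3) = 3*(x^2 - 6*x + 9)/(3*x + 1)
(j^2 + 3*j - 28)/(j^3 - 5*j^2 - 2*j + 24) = (j + 7)/(j^2 - j - 6)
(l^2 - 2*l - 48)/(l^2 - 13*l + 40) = (l + 6)/(l - 5)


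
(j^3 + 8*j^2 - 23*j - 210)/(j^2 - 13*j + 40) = (j^2 + 13*j + 42)/(j - 8)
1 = 1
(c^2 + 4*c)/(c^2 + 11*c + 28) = c/(c + 7)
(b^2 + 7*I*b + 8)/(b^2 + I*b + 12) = (b^2 + 7*I*b + 8)/(b^2 + I*b + 12)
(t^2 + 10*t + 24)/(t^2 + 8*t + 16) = (t + 6)/(t + 4)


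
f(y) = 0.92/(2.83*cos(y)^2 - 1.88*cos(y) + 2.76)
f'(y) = 0.92*(5.66*sin(y)*cos(y) - 1.88*sin(y))/(2.83*cos(y)^2 - 1.88*cos(y) + 2.76)^2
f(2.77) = 0.13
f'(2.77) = -0.05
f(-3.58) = 0.14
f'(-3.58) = -0.06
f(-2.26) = 0.18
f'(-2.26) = 0.15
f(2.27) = 0.18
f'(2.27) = -0.15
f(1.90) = 0.25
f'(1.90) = -0.24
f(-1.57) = 0.33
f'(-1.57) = 0.23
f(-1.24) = 0.38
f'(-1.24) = 0.01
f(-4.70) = 0.33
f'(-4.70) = -0.23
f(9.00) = 0.13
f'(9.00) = -0.06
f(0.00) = 0.25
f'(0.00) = 0.00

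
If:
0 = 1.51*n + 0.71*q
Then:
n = -0.470198675496689*q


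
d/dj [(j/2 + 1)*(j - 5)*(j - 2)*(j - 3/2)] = 2*j^3 - 39*j^2/4 + 7*j/2 + 13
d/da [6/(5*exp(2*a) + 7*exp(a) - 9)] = (-60*exp(a) - 42)*exp(a)/(5*exp(2*a) + 7*exp(a) - 9)^2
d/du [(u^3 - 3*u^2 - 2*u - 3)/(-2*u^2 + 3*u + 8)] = (-2*u^4 + 6*u^3 + 11*u^2 - 60*u - 7)/(4*u^4 - 12*u^3 - 23*u^2 + 48*u + 64)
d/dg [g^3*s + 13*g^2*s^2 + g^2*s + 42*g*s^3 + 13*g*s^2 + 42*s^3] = s*(3*g^2 + 26*g*s + 2*g + 42*s^2 + 13*s)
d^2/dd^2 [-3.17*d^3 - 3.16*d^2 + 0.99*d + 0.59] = -19.02*d - 6.32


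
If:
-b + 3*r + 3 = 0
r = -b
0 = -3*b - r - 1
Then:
No Solution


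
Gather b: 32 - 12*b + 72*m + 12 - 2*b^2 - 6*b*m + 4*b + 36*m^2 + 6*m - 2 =-2*b^2 + b*(-6*m - 8) + 36*m^2 + 78*m + 42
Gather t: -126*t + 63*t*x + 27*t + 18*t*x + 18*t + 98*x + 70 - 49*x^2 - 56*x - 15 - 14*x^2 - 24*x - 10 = t*(81*x - 81) - 63*x^2 + 18*x + 45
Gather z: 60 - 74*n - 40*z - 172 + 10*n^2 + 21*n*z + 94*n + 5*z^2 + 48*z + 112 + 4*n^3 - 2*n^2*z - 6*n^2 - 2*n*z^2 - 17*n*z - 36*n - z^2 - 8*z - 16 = 4*n^3 + 4*n^2 - 16*n + z^2*(4 - 2*n) + z*(-2*n^2 + 4*n) - 16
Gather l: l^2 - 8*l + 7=l^2 - 8*l + 7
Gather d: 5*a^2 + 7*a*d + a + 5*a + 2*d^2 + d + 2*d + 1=5*a^2 + 6*a + 2*d^2 + d*(7*a + 3) + 1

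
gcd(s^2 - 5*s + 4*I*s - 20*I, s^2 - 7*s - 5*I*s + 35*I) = 1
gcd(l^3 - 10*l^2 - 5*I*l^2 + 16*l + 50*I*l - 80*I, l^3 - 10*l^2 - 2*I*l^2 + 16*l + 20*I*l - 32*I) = l^2 - 10*l + 16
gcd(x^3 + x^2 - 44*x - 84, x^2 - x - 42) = x^2 - x - 42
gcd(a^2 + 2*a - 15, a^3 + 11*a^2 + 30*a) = a + 5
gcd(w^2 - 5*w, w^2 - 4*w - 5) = w - 5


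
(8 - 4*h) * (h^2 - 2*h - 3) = -4*h^3 + 16*h^2 - 4*h - 24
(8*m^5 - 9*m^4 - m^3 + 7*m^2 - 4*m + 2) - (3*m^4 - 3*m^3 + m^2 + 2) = 8*m^5 - 12*m^4 + 2*m^3 + 6*m^2 - 4*m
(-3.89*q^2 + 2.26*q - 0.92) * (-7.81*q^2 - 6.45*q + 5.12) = 30.3809*q^4 + 7.43990000000001*q^3 - 27.3086*q^2 + 17.5052*q - 4.7104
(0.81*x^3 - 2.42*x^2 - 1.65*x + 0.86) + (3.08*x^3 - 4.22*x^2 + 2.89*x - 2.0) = 3.89*x^3 - 6.64*x^2 + 1.24*x - 1.14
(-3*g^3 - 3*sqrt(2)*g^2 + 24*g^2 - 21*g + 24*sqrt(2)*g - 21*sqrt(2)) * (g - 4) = -3*g^4 - 3*sqrt(2)*g^3 + 36*g^3 - 117*g^2 + 36*sqrt(2)*g^2 - 117*sqrt(2)*g + 84*g + 84*sqrt(2)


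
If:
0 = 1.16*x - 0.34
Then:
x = 0.29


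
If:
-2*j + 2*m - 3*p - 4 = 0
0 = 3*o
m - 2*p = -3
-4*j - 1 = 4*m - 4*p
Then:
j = -29/12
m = 22/3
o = 0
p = 31/6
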